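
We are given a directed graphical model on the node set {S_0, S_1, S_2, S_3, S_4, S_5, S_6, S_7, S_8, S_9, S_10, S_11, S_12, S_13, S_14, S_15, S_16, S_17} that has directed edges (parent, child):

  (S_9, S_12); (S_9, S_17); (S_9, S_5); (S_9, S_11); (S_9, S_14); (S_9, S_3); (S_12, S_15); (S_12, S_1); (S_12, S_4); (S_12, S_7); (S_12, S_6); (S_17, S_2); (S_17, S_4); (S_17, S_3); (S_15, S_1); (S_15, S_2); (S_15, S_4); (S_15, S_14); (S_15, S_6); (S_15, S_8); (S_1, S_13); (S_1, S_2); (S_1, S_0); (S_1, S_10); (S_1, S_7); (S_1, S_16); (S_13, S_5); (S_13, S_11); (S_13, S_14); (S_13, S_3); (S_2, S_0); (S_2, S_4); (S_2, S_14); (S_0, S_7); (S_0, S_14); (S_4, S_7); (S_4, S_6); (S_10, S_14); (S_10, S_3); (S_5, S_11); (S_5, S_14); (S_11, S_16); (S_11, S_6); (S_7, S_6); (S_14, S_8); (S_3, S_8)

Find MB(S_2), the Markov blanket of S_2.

Recall MB(v) = parents ∪ children ∪ spouses, where spouses are the other parents of v's children.
Children of S_2: S_0, S_4, S_14.
S_2 has parents S_1, S_15, S_17.
Co-parents of S_2 (other parents of its children):
  S_0: S_1
  S_4: S_12, S_15, S_17
  S_14: S_0, S_5, S_9, S_10, S_13, S_15
Union: {S_1, S_15, S_17} ∪ {S_0, S_4, S_14} ∪ {S_0, S_1, S_5, S_9, S_10, S_12, S_13, S_15, S_17} = {S_0, S_1, S_4, S_5, S_9, S_10, S_12, S_13, S_14, S_15, S_17}.

{S_0, S_1, S_4, S_5, S_9, S_10, S_12, S_13, S_14, S_15, S_17}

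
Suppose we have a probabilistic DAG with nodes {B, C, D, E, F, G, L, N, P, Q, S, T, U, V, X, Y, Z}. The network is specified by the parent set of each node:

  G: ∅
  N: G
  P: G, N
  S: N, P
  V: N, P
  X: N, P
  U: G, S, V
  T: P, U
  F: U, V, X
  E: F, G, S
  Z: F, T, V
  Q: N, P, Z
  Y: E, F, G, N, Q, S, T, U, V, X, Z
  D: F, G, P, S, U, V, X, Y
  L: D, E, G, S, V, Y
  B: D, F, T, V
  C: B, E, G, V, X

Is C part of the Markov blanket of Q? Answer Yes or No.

Q's parents: N, P, Z.
Ch(Q) = {Y}.
Parents of each child, excluding Q:
  parents(Y) \ {Q} = {E, F, G, N, S, T, U, V, X, Z}.
MB(Q) = {E, F, G, N, P, S, T, U, V, X, Y, Z}; C is not in this set.

No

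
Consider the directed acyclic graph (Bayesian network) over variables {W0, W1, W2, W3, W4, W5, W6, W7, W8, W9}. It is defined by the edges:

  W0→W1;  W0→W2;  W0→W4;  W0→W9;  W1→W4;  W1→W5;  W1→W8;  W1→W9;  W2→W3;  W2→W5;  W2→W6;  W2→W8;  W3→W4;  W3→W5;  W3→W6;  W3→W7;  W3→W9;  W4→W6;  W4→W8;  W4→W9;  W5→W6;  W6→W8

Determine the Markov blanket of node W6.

{W1, W2, W3, W4, W5, W8}

Pa(W6) = {W2, W3, W4, W5}.
Ch(W6) = {W8}.
For each child, the remaining parents (spouses of W6):
  W8: W1, W2, W4
So the Markov blanket of W6 is {W1, W2, W3, W4, W5, W8}.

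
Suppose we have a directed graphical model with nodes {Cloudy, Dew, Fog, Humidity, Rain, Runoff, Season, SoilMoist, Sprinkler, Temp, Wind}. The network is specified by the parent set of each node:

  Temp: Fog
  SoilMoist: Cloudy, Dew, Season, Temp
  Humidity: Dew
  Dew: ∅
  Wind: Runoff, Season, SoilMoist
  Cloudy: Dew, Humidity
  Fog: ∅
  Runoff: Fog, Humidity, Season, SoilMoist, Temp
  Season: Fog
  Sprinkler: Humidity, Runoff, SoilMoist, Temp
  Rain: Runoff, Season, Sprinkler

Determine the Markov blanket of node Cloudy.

{Dew, Humidity, Season, SoilMoist, Temp}

Cloudy's parents: Dew, Humidity.
Children of Cloudy: SoilMoist.
Co-parents of Cloudy (other parents of its children):
  SoilMoist also has parents Dew, Season, Temp.
Union: {Dew, Humidity} ∪ {SoilMoist} ∪ {Dew, Season, Temp} = {Dew, Humidity, Season, SoilMoist, Temp}.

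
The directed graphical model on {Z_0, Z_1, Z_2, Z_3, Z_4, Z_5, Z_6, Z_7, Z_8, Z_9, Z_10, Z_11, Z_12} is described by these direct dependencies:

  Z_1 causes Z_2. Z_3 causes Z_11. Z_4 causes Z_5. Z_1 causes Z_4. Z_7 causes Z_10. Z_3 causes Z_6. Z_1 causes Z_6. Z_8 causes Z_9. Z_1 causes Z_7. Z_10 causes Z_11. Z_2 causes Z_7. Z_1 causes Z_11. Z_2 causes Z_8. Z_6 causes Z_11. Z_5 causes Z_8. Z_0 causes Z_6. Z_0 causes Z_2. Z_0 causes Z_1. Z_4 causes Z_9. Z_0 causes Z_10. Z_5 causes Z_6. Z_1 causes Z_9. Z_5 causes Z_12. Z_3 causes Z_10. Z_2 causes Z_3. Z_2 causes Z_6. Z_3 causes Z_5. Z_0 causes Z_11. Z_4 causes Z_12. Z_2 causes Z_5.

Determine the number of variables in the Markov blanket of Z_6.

7

Parents of Z_6: Z_0, Z_1, Z_2, Z_3, Z_5.
Ch(Z_6) = {Z_11}.
Parents of each child, excluding Z_6:
  Z_11 also has parents Z_0, Z_1, Z_3, Z_10.
MB(Z_6) = {Z_0, Z_1, Z_2, Z_3, Z_5, Z_10, Z_11}, which has 7 nodes.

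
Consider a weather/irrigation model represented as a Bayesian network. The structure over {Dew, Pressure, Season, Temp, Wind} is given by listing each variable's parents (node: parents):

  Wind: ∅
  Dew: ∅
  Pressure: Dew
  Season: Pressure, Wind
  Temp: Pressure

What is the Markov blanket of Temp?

Temp's parents: Pressure.
Temp's children: none.
Temp has no children, so there are no co-parents.
MB(Temp) = {Pressure}.

{Pressure}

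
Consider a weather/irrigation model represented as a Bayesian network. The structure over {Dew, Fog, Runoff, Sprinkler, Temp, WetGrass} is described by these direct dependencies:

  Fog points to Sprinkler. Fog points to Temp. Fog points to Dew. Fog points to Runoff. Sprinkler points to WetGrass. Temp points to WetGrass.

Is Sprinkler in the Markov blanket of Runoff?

No

Runoff's children: none.
Runoff's parents: Fog.
Runoff has no children, so there are no co-parents.
MB(Runoff) = {Fog}; Sprinkler is not in this set.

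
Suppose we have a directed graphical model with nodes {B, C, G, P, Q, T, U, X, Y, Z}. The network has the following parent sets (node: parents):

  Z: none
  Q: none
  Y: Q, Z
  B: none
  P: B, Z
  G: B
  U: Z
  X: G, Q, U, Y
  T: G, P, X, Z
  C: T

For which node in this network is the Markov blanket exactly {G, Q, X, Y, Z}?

The target node must have every member of {G, Q, X, Y, Z} as a parent, child, or co-parent, and no others.
Parents of U: Z; children: X; co-parents: G, Q, Y.
These exactly cover the given set, so the node is U.

U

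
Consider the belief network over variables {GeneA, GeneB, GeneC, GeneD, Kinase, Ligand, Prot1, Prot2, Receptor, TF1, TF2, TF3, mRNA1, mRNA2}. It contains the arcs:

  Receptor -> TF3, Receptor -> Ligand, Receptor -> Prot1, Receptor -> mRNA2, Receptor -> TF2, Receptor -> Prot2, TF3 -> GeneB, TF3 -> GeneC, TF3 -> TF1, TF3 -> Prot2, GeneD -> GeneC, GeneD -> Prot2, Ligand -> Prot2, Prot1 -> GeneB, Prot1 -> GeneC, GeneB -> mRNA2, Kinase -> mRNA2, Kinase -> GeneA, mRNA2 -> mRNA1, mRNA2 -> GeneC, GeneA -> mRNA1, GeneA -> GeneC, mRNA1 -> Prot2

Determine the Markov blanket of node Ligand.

Recall MB(v) = parents ∪ children ∪ spouses, where spouses are the other parents of v's children.
Children of Ligand: Prot2.
Ligand's parents: Receptor.
For each child, the remaining parents (spouses of Ligand):
  Prot2 also has parents GeneD, Receptor, TF3, mRNA1.
MB(Ligand) = {GeneD, Prot2, Receptor, TF3, mRNA1}.

{GeneD, Prot2, Receptor, TF3, mRNA1}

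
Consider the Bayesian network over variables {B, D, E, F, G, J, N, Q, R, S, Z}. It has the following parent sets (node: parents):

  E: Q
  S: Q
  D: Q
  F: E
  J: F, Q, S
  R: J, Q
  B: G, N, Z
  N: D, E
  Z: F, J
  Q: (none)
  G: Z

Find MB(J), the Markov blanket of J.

The Markov blanket of a node is its parents, its children, and the other parents of its children.
Ch(J) = {R, Z}.
J has parents F, Q, S.
For each child, the remaining parents (spouses of J):
  Z: F
  R: Q
Union: {F, Q, S} ∪ {R, Z} ∪ {F, Q} = {F, Q, R, S, Z}.

{F, Q, R, S, Z}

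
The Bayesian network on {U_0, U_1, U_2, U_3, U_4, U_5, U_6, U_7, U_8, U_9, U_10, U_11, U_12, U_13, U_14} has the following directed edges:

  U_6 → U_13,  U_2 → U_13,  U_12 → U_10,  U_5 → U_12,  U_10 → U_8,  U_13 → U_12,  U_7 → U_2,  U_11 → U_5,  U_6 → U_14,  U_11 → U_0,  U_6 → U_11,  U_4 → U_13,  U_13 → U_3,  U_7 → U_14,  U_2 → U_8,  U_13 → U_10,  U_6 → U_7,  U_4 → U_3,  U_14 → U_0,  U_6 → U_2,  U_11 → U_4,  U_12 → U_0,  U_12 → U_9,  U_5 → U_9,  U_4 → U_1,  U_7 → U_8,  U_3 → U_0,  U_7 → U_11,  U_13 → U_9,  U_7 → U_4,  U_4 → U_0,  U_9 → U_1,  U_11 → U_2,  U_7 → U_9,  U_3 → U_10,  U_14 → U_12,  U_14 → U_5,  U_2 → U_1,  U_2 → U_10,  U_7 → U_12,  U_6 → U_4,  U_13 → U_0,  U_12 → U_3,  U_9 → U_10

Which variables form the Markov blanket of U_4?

By definition, MB(U_4) is built from U_4's parents, U_4's children, and the co-parents of U_4.
U_4 has parents U_6, U_7, U_11.
Children of U_4: U_0, U_1, U_3, U_13.
Parents of each child, excluding U_4:
  U_13 also has parents U_2, U_6.
  parents(U_3) \ {U_4} = {U_12, U_13}.
  U_0's other parents are U_3, U_11, U_12, U_13, U_14.
  U_1 also has parents U_2, U_9.
Union: {U_6, U_7, U_11} ∪ {U_0, U_1, U_3, U_13} ∪ {U_2, U_3, U_6, U_9, U_11, U_12, U_13, U_14} = {U_0, U_1, U_2, U_3, U_6, U_7, U_9, U_11, U_12, U_13, U_14}.

{U_0, U_1, U_2, U_3, U_6, U_7, U_9, U_11, U_12, U_13, U_14}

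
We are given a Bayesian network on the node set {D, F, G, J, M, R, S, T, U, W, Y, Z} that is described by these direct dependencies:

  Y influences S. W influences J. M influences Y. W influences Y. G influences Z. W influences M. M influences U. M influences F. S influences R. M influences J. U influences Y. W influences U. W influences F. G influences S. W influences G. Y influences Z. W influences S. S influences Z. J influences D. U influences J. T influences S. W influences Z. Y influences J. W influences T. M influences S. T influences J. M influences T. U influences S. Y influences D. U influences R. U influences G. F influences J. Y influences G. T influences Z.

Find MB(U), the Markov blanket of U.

U has children G, J, R, S, Y.
Pa(U) = {M, W}.
Co-parents of U (other parents of its children):
  Y: M, W
  G: W, Y
  S: G, M, T, W, Y
  J: F, M, T, W, Y
  R: S
Union: {M, W} ∪ {G, J, R, S, Y} ∪ {F, G, M, S, T, W, Y} = {F, G, J, M, R, S, T, W, Y}.

{F, G, J, M, R, S, T, W, Y}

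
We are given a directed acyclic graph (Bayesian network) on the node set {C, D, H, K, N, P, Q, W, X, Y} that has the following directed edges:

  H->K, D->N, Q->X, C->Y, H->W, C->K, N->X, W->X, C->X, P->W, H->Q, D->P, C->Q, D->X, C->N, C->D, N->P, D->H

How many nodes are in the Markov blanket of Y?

1

A node's Markov blanket = Pa ∪ Ch ∪ (parents of Ch other than the node itself).
Parents of Y: C.
Ch(Y) = {}.
With no children, Y has no spouses; the co-parent set is empty.
MB(Y) = {C}, which has 1 node.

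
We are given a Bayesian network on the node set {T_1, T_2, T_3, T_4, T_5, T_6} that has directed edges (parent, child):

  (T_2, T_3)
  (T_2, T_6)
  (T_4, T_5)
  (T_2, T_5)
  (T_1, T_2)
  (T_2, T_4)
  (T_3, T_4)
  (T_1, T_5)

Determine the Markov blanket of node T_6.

T_6's parents: T_2.
Ch(T_6) = {}.
T_6 has no children, so there are no co-parents.
Union: {T_2} ∪ {} ∪ {} = {T_2}.

{T_2}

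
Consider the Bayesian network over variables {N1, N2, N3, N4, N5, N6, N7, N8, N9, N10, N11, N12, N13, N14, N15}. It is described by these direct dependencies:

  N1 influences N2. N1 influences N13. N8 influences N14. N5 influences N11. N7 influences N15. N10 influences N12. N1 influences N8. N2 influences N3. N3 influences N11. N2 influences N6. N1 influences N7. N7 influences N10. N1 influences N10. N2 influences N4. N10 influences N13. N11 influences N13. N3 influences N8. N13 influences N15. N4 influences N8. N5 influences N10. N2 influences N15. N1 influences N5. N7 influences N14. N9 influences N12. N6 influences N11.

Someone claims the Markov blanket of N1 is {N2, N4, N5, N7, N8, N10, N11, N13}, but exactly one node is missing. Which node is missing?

N3

Parents of N1: none.
Children of N1: N2, N5, N7, N8, N10, N13.
Other parents of N1's children:
  N2: no additional parents.
  N5 has no other parent.
  N7 has no other parent.
  N8 also has parents N3, N4.
  parents(N10) \ {N1} = {N5, N7}.
  parents(N13) \ {N1} = {N10, N11}.
MB(N1) = {N2, N3, N4, N5, N7, N8, N10, N11, N13}.
Comparing with the claimed set, N3 is missing.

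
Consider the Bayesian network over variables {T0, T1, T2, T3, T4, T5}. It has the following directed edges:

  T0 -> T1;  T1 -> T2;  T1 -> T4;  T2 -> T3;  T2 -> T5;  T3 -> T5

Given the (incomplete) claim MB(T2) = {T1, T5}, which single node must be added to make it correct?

T3

The Markov blanket of a node is its parents, its children, and the other parents of its children.
T2 has parent T1.
T2's children: T3, T5.
For each child, the remaining parents (spouses of T2):
  T3: —
  T5: T3
MB(T2) = {T1, T3, T5}.
Comparing with the claimed set, T3 is missing.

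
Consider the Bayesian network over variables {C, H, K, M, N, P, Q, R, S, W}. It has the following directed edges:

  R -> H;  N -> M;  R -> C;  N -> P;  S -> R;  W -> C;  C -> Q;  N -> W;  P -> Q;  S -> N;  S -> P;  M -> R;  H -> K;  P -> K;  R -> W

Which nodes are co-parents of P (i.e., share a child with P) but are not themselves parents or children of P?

Children of P: K, Q.
  K also has parent H.
  parents(Q) \ {P} = {C}.
Excluding nodes already adjacent to P (K, N, Q, S), the co-parent-only contribution is {C, H}.

{C, H}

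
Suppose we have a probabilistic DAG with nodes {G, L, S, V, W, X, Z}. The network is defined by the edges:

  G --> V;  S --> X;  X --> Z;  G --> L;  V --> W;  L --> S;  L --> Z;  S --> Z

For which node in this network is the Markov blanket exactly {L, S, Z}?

The target node must have every member of {L, S, Z} as a parent, child, or co-parent, and no others.
Parents of X: S; children: Z; co-parents: L, S.
These exactly cover the given set, so the node is X.

X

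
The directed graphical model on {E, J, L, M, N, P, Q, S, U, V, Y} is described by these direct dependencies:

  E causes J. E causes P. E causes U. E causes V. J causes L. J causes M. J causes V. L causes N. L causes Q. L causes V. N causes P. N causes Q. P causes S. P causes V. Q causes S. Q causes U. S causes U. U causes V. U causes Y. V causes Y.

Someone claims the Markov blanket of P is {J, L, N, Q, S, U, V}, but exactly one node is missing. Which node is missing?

E

P's parents: E, N.
Ch(P) = {S, V}.
Co-parents of P (other parents of its children):
  S also has parent Q.
  parents(V) \ {P} = {E, J, L, U}.
MB(P) = {E, J, L, N, Q, S, U, V}.
Comparing with the claimed set, E is missing.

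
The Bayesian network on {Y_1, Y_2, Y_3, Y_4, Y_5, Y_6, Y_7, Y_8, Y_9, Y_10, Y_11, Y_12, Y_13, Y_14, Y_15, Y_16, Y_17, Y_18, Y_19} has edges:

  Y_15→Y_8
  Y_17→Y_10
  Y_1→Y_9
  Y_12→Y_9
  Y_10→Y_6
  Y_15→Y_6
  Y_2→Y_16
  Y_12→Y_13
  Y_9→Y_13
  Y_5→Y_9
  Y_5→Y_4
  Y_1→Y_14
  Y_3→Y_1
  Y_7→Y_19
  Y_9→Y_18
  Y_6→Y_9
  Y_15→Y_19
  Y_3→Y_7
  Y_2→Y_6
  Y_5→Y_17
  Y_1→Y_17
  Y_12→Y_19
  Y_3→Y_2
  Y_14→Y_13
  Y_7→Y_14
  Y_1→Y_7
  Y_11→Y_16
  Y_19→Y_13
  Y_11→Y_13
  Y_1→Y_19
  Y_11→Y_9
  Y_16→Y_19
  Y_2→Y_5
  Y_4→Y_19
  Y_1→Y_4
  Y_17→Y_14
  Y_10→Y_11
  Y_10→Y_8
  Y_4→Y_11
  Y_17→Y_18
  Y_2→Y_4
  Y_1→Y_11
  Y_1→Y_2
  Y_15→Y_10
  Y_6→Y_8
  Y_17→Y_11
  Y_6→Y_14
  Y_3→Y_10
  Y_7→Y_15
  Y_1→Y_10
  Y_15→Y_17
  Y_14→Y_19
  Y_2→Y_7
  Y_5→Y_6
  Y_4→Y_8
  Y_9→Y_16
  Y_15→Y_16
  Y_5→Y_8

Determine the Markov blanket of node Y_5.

The Markov blanket of a node is its parents, its children, and the other parents of its children.
Y_5 has children Y_4, Y_6, Y_8, Y_9, Y_17.
Y_5 has parent Y_2.
For each child, the remaining parents (spouses of Y_5):
  parents(Y_17) \ {Y_5} = {Y_1, Y_15}.
  parents(Y_4) \ {Y_5} = {Y_1, Y_2}.
  parents(Y_6) \ {Y_5} = {Y_2, Y_10, Y_15}.
  Y_9 also has parents Y_1, Y_6, Y_11, Y_12.
  Y_8 also has parents Y_4, Y_6, Y_10, Y_15.
So the Markov blanket of Y_5 is {Y_1, Y_2, Y_4, Y_6, Y_8, Y_9, Y_10, Y_11, Y_12, Y_15, Y_17}.

{Y_1, Y_2, Y_4, Y_6, Y_8, Y_9, Y_10, Y_11, Y_12, Y_15, Y_17}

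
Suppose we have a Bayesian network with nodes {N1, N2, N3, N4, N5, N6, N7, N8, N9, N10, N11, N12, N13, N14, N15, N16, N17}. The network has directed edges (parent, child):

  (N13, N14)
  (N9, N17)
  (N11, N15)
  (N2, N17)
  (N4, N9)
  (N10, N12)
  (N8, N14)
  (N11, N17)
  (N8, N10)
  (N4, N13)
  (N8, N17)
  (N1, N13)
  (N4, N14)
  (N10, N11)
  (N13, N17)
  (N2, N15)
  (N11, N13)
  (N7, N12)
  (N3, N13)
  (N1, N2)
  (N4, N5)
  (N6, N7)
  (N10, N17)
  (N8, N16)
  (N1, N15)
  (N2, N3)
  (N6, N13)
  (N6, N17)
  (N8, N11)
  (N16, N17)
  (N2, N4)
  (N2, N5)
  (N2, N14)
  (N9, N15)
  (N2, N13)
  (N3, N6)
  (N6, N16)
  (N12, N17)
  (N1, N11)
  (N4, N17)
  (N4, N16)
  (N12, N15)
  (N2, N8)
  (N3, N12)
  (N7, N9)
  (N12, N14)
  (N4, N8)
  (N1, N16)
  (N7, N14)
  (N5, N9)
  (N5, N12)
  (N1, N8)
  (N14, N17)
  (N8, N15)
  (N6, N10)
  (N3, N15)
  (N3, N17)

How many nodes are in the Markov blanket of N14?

13

A node's Markov blanket = Pa ∪ Ch ∪ (parents of Ch other than the node itself).
N14 has child N17.
N14's parents: N2, N4, N7, N8, N12, N13.
Parents of each child, excluding N14:
  N17: N2, N3, N4, N6, N8, N9, N10, N11, N12, N13, N16
MB(N14) = {N2, N3, N4, N6, N7, N8, N9, N10, N11, N12, N13, N16, N17}, which has 13 nodes.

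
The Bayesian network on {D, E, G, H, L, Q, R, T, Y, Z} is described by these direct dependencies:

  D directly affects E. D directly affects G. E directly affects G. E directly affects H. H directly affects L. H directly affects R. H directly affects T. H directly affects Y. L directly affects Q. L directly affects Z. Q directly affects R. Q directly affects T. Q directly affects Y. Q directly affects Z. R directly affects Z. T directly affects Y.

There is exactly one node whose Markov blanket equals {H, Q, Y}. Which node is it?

The target node must have every member of {H, Q, Y} as a parent, child, or co-parent, and no others.
Parents of T: H, Q; children: Y; co-parents: H, Q.
These exactly cover the given set, so the node is T.

T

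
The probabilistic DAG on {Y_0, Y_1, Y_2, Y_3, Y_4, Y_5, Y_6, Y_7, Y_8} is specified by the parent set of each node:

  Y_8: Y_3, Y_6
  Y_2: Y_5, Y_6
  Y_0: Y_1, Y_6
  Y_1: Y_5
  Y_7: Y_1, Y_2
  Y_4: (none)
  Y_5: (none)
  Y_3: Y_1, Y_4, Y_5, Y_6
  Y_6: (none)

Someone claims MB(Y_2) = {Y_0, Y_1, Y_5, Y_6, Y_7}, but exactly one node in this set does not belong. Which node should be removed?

Y_0

Parents of Y_2: Y_5, Y_6.
Children of Y_2: Y_7.
Parents of each child, excluding Y_2:
  Y_7's other parent is Y_1.
MB(Y_2) = {Y_1, Y_5, Y_6, Y_7}.
Y_0 is neither a parent, child, nor co-parent of Y_2, so it does not belong.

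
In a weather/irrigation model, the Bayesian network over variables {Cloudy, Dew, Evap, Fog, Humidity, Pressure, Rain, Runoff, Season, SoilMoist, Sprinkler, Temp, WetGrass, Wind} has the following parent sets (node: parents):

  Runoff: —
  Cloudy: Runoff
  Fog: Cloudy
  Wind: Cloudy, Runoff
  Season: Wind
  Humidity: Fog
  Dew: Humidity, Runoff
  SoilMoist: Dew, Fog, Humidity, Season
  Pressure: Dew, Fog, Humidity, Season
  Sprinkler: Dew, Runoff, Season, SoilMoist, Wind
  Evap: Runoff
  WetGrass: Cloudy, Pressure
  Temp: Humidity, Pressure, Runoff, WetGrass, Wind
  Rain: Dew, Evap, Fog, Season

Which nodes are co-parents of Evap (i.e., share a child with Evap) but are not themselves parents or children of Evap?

Children of Evap: Rain.
  Rain: Dew, Fog, Season
Excluding nodes already adjacent to Evap (Rain, Runoff), the co-parent-only contribution is {Dew, Fog, Season}.

{Dew, Fog, Season}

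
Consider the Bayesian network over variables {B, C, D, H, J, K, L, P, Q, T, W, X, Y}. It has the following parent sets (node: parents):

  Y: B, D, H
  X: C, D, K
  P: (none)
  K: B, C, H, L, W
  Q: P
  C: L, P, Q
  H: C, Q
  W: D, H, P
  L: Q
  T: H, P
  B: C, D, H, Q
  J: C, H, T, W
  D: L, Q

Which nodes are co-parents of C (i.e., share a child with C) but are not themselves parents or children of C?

{D, T, W}

Children of C: B, H, J, K, X.
  parents(H) \ {C} = {Q}.
  B also has parents D, H, Q.
  parents(J) \ {C} = {H, T, W}.
  parents(K) \ {C} = {B, H, L, W}.
  X's other parents are D, K.
Excluding nodes already adjacent to C (B, H, J, K, L, P, Q, X), the co-parent-only contribution is {D, T, W}.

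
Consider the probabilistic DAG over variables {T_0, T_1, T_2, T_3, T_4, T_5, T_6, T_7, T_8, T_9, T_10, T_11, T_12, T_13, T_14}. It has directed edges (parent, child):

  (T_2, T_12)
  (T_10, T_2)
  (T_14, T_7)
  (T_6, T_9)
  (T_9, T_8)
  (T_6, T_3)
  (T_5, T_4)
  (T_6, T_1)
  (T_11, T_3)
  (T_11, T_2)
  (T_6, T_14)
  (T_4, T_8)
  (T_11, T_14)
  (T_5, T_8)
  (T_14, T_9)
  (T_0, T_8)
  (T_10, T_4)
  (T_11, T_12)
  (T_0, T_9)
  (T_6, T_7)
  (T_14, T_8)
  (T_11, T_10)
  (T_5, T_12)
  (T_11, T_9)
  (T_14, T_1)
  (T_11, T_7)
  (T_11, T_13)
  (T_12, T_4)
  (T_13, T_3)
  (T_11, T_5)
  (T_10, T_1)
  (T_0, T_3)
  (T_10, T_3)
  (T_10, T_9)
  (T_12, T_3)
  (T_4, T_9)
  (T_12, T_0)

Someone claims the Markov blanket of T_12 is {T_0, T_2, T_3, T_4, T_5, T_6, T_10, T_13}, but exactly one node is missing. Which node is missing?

Parents of T_12: T_2, T_5, T_11.
T_12 has children T_0, T_3, T_4.
Co-parents of T_12 (other parents of its children):
  T_0 has no other parent.
  parents(T_4) \ {T_12} = {T_5, T_10}.
  parents(T_3) \ {T_12} = {T_0, T_6, T_10, T_11, T_13}.
MB(T_12) = {T_0, T_2, T_3, T_4, T_5, T_6, T_10, T_11, T_13}.
Comparing with the claimed set, T_11 is missing.

T_11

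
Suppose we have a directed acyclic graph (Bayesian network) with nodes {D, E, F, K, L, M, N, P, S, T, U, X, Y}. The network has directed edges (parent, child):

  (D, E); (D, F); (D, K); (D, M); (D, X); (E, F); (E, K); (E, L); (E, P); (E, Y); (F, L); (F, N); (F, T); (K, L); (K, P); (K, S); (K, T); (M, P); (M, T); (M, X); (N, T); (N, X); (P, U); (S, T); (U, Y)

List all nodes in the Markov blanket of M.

Pa(M) = {D}.
M has children P, T, X.
Co-parents of M (other parents of its children):
  P also has parents E, K.
  T's other parents are F, K, N, S.
  parents(X) \ {M} = {D, N}.
MB(M) = {D, E, F, K, N, P, S, T, X}.

{D, E, F, K, N, P, S, T, X}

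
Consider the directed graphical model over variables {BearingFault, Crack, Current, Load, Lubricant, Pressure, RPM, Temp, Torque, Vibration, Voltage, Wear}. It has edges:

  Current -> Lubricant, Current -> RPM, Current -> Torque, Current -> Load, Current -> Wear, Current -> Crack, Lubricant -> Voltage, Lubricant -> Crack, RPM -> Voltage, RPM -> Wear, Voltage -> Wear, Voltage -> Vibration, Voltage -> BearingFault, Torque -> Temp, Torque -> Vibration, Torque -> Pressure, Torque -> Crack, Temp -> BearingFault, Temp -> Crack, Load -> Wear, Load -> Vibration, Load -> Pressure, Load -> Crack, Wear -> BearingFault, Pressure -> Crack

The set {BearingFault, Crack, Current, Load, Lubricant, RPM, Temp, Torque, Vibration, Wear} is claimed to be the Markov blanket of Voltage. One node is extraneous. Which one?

Voltage has children BearingFault, Vibration, Wear.
Parents of Voltage: Lubricant, RPM.
Parents of each child, excluding Voltage:
  Wear also has parents Current, Load, RPM.
  parents(Vibration) \ {Voltage} = {Load, Torque}.
  BearingFault's other parents are Temp, Wear.
MB(Voltage) = {BearingFault, Current, Load, Lubricant, RPM, Temp, Torque, Vibration, Wear}.
Crack is neither a parent, child, nor co-parent of Voltage, so it does not belong.

Crack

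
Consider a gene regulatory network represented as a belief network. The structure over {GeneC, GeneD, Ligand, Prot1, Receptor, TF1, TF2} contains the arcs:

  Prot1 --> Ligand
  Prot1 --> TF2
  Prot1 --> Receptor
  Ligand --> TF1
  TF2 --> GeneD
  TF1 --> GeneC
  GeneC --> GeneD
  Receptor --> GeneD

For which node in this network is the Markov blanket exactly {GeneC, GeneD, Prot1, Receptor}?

The target node must have every member of {GeneC, GeneD, Prot1, Receptor} as a parent, child, or co-parent, and no others.
Parents of TF2: Prot1; children: GeneD; co-parents: GeneC, Receptor.
These exactly cover the given set, so the node is TF2.

TF2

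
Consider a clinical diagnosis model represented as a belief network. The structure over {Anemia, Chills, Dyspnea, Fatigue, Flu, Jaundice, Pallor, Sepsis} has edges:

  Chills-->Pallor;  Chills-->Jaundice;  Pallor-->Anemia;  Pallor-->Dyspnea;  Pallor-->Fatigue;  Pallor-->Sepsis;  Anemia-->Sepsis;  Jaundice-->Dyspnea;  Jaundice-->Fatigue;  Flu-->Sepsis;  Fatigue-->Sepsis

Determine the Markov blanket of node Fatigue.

Recall MB(v) = parents ∪ children ∪ spouses, where spouses are the other parents of v's children.
Pa(Fatigue) = {Jaundice, Pallor}.
Children of Fatigue: Sepsis.
For each child, the remaining parents (spouses of Fatigue):
  Sepsis's other parents are Anemia, Flu, Pallor.
So the Markov blanket of Fatigue is {Anemia, Flu, Jaundice, Pallor, Sepsis}.

{Anemia, Flu, Jaundice, Pallor, Sepsis}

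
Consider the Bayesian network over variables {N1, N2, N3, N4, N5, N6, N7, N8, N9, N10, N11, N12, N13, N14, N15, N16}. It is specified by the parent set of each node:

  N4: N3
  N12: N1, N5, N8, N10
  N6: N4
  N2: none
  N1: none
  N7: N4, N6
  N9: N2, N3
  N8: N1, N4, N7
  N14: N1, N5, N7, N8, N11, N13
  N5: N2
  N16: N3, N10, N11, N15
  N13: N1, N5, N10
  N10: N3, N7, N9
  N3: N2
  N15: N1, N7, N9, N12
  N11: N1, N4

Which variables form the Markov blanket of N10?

N10's parents: N3, N7, N9.
N10's children: N12, N13, N16.
Co-parents of N10 (other parents of its children):
  parents(N12) \ {N10} = {N1, N5, N8}.
  N13's other parents are N1, N5.
  N16's other parents are N3, N11, N15.
So the Markov blanket of N10 is {N1, N3, N5, N7, N8, N9, N11, N12, N13, N15, N16}.

{N1, N3, N5, N7, N8, N9, N11, N12, N13, N15, N16}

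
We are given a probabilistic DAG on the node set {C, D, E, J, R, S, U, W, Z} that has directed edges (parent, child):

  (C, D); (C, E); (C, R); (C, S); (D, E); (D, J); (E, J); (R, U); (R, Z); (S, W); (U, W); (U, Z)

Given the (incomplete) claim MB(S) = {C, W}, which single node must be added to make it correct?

Pa(S) = {C}.
S has child W.
Parents of each child, excluding S:
  W also has parent U.
MB(S) = {C, U, W}.
Comparing with the claimed set, U is missing.

U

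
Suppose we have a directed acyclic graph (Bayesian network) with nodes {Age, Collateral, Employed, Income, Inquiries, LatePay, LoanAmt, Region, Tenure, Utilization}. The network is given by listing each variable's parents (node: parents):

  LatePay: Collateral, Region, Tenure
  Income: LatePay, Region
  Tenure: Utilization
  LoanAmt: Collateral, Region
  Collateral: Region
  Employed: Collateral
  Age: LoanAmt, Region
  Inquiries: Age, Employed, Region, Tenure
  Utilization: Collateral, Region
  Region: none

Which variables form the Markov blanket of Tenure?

{Age, Collateral, Employed, Inquiries, LatePay, Region, Utilization}

Tenure has children Inquiries, LatePay.
Pa(Tenure) = {Utilization}.
Parents of each child, excluding Tenure:
  Inquiries: Age, Employed, Region
  LatePay: Collateral, Region
So the Markov blanket of Tenure is {Age, Collateral, Employed, Inquiries, LatePay, Region, Utilization}.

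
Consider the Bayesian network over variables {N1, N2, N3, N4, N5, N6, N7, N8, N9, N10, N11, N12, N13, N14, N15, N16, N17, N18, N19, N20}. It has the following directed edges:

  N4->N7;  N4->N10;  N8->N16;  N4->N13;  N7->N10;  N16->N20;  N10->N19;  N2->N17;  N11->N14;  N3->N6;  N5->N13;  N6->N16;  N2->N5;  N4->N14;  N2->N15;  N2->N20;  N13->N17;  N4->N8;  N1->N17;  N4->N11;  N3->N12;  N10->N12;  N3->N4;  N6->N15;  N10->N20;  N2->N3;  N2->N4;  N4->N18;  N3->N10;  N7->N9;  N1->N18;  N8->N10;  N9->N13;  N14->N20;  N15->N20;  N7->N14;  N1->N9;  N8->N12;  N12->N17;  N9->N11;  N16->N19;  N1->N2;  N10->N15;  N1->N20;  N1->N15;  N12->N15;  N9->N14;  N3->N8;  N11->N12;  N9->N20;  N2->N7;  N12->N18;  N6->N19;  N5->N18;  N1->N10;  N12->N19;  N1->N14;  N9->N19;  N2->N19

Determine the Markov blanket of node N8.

{N1, N3, N4, N6, N7, N10, N11, N12, N16}

A node's Markov blanket = Pa ∪ Ch ∪ (parents of Ch other than the node itself).
N8's children: N10, N12, N16.
Parents of N8: N3, N4.
Co-parents of N8 (other parents of its children):
  N10: N1, N3, N4, N7
  N12: N3, N10, N11
  N16: N6
MB(N8) = {N1, N3, N4, N6, N7, N10, N11, N12, N16}.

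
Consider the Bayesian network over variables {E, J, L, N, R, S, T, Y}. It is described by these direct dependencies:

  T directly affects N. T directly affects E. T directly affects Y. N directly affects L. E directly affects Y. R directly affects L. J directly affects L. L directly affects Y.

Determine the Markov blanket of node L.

{E, J, N, R, T, Y}

A node's Markov blanket = Pa ∪ Ch ∪ (parents of Ch other than the node itself).
L has parents J, N, R.
L has child Y.
Other parents of L's children:
  Y's other parents are E, T.
Taking the union gives {E, J, N, R, T, Y}.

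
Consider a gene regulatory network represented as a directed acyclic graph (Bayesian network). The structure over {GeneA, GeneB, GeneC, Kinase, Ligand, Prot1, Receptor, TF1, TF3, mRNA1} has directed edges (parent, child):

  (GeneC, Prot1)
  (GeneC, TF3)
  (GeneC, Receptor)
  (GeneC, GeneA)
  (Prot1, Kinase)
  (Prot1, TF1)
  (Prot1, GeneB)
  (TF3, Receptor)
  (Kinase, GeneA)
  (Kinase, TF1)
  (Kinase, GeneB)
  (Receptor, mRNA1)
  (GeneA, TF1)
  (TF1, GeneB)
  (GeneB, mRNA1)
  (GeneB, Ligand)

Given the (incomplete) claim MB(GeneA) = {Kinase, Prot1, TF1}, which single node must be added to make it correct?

GeneC

Parents of GeneA: GeneC, Kinase.
GeneA's children: TF1.
Co-parents of GeneA (other parents of its children):
  TF1's other parents are Kinase, Prot1.
MB(GeneA) = {GeneC, Kinase, Prot1, TF1}.
Comparing with the claimed set, GeneC is missing.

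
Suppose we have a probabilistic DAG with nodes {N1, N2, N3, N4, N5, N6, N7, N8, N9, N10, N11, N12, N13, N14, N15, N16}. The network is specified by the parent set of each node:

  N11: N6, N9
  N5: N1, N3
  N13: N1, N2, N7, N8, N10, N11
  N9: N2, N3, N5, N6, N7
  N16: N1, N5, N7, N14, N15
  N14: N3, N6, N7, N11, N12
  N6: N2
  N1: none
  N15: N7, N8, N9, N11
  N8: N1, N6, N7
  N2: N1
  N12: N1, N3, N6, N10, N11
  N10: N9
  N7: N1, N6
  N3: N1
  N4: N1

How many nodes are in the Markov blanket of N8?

9

The Markov blanket of a node is its parents, its children, and the other parents of its children.
Parents of N8: N1, N6, N7.
N8 has children N13, N15.
Parents of each child, excluding N8:
  N13: N1, N2, N7, N10, N11
  N15: N7, N9, N11
MB(N8) = {N1, N2, N6, N7, N9, N10, N11, N13, N15}, which has 9 nodes.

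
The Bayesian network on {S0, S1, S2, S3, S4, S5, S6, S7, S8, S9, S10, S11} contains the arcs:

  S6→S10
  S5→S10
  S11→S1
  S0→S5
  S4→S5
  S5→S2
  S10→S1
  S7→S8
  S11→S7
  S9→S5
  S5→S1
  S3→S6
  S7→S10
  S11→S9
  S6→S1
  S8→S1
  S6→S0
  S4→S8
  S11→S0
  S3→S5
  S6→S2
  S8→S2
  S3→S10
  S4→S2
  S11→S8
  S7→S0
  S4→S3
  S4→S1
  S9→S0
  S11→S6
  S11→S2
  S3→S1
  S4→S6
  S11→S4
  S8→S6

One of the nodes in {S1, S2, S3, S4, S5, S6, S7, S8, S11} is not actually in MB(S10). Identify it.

A node's Markov blanket = Pa ∪ Ch ∪ (parents of Ch other than the node itself).
S10 has child S1.
S10 has parents S3, S5, S6, S7.
Co-parents of S10 (other parents of its children):
  S1's other parents are S3, S4, S5, S6, S8, S11.
MB(S10) = {S1, S3, S4, S5, S6, S7, S8, S11}.
S2 is neither a parent, child, nor co-parent of S10, so it does not belong.

S2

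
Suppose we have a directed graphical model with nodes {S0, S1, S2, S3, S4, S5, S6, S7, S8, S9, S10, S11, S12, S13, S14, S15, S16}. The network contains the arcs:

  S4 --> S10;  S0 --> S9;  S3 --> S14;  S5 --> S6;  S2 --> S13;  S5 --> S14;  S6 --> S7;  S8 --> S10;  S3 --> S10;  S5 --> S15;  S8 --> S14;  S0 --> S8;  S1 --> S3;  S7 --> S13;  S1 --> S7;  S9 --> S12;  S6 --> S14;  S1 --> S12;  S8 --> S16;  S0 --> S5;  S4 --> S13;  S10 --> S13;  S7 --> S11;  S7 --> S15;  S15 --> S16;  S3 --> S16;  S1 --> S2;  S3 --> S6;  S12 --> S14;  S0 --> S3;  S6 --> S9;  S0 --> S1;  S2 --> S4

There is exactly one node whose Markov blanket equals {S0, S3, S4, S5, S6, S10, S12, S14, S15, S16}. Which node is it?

S8

The target node must have every member of {S0, S3, S4, S5, S6, S10, S12, S14, S15, S16} as a parent, child, or co-parent, and no others.
Parents of S8: S0; children: S10, S14, S16; co-parents: S3, S4, S5, S6, S12, S15.
These exactly cover the given set, so the node is S8.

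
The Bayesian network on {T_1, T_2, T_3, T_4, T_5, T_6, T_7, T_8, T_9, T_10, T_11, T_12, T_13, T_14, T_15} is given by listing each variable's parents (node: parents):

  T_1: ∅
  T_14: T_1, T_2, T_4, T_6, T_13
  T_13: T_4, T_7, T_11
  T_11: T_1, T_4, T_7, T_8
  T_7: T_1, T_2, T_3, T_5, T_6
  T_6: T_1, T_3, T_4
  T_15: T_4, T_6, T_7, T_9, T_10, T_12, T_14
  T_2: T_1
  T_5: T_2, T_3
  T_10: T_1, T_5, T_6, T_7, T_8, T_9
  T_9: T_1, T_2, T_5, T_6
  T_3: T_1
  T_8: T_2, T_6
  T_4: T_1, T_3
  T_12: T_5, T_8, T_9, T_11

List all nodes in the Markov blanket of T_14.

By definition, MB(T_14) is built from T_14's parents, T_14's children, and the co-parents of T_14.
T_14's children: T_15.
T_14's parents: T_1, T_2, T_4, T_6, T_13.
Parents of each child, excluding T_14:
  T_15 also has parents T_4, T_6, T_7, T_9, T_10, T_12.
So the Markov blanket of T_14 is {T_1, T_2, T_4, T_6, T_7, T_9, T_10, T_12, T_13, T_15}.

{T_1, T_2, T_4, T_6, T_7, T_9, T_10, T_12, T_13, T_15}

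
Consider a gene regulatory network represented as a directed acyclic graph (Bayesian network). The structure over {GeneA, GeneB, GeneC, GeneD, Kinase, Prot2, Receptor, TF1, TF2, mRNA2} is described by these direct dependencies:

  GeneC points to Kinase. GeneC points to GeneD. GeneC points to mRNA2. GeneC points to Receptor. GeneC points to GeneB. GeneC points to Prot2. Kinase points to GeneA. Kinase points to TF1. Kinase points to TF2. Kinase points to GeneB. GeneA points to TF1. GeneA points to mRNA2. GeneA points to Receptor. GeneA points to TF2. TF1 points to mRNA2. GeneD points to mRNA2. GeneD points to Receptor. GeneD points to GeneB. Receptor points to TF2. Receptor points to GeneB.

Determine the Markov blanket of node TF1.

A node's Markov blanket = Pa ∪ Ch ∪ (parents of Ch other than the node itself).
Pa(TF1) = {GeneA, Kinase}.
Children of TF1: mRNA2.
Parents of each child, excluding TF1:
  mRNA2 also has parents GeneA, GeneC, GeneD.
MB(TF1) = {GeneA, GeneC, GeneD, Kinase, mRNA2}.

{GeneA, GeneC, GeneD, Kinase, mRNA2}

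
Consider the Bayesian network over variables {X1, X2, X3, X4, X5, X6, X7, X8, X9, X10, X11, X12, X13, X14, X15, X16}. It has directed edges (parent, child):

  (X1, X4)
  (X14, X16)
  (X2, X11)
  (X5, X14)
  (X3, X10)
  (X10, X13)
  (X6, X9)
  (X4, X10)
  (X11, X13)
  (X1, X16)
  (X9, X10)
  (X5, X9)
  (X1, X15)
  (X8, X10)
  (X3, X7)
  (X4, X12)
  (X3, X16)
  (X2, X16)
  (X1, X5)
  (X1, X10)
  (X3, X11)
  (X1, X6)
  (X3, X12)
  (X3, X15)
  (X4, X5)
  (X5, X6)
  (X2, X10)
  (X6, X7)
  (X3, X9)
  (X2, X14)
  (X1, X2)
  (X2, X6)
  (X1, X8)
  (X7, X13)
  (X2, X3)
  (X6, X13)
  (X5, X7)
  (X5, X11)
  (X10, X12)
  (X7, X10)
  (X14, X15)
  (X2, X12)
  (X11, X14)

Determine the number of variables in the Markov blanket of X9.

X9 has parents X3, X5, X6.
Ch(X9) = {X10}.
Parents of each child, excluding X9:
  X10 also has parents X1, X2, X3, X4, X7, X8.
MB(X9) = {X1, X2, X3, X4, X5, X6, X7, X8, X10}, which has 9 nodes.

9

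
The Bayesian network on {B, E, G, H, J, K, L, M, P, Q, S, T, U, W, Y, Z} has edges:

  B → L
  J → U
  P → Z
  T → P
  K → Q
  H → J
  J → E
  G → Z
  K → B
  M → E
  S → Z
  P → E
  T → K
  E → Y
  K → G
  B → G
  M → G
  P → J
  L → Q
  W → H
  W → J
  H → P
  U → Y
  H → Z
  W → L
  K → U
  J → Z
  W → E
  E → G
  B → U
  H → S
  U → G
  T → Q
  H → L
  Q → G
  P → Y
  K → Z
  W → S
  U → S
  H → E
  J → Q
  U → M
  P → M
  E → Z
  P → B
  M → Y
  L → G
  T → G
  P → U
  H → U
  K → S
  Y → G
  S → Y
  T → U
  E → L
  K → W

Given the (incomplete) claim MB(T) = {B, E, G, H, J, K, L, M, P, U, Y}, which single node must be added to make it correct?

Q

T has children G, K, P, Q, U.
T's parents: none.
Co-parents of T (other parents of its children):
  K: no additional parents.
  parents(P) \ {T} = {H}.
  parents(U) \ {T} = {B, H, J, K, P}.
  parents(Q) \ {T} = {J, K, L}.
  G's other parents are B, E, K, L, M, Q, U, Y.
MB(T) = {B, E, G, H, J, K, L, M, P, Q, U, Y}.
Comparing with the claimed set, Q is missing.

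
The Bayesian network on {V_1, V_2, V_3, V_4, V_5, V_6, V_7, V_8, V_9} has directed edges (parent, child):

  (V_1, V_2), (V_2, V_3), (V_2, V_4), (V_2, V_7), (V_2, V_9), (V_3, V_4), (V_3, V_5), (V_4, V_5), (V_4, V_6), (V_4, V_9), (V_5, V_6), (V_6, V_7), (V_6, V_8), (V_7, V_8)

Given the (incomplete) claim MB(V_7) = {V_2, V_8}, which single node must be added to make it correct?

V_6

The Markov blanket of a node is its parents, its children, and the other parents of its children.
Children of V_7: V_8.
Pa(V_7) = {V_2, V_6}.
For each child, the remaining parents (spouses of V_7):
  V_8 also has parent V_6.
MB(V_7) = {V_2, V_6, V_8}.
Comparing with the claimed set, V_6 is missing.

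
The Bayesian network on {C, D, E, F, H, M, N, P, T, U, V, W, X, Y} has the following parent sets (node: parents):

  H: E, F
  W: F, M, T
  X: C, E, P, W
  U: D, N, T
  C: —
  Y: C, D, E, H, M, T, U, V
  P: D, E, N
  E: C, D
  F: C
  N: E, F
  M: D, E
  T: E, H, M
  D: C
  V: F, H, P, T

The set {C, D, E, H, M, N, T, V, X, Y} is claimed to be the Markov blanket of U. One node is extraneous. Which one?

Recall MB(v) = parents ∪ children ∪ spouses, where spouses are the other parents of v's children.
Pa(U) = {D, N, T}.
Ch(U) = {Y}.
For each child, the remaining parents (spouses of U):
  Y also has parents C, D, E, H, M, T, V.
MB(U) = {C, D, E, H, M, N, T, V, Y}.
X is neither a parent, child, nor co-parent of U, so it does not belong.

X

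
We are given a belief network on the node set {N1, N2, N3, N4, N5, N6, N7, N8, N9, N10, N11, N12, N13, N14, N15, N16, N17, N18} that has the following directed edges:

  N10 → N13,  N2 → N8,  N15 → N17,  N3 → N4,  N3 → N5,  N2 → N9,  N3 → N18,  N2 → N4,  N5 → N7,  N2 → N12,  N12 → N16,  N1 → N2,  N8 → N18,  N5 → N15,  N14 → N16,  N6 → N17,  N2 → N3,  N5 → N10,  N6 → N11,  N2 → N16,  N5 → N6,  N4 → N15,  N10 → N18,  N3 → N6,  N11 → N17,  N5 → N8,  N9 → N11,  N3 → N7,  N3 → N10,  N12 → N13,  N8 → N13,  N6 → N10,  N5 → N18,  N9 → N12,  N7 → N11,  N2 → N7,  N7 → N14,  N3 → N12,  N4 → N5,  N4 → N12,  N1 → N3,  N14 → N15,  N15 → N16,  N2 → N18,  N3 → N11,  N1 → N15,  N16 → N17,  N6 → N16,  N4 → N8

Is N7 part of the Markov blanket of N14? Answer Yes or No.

Yes

N7 is a parent of N14.
So N7 ∈ MB(N14).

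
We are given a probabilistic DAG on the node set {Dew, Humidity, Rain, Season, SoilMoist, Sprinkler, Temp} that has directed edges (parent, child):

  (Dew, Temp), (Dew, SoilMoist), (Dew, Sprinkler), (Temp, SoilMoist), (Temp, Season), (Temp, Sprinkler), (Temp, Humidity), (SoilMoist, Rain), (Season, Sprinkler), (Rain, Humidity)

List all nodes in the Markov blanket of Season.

{Dew, Sprinkler, Temp}

A node's Markov blanket = Pa ∪ Ch ∪ (parents of Ch other than the node itself).
Parents of Season: Temp.
Season has child Sprinkler.
For each child, the remaining parents (spouses of Season):
  Sprinkler's other parents are Dew, Temp.
MB(Season) = {Dew, Sprinkler, Temp}.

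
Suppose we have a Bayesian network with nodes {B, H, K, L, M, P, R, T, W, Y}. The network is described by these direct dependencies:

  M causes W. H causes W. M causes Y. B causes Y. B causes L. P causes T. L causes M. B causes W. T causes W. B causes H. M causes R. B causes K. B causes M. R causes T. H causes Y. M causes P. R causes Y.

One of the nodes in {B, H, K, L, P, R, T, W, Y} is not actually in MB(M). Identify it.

M's children: P, R, W, Y.
M has parents B, L.
Co-parents of M (other parents of its children):
  P has no other parent.
  R has no other parent.
  W also has parents B, H, T.
  Y also has parents B, H, R.
MB(M) = {B, H, L, P, R, T, W, Y}.
K is neither a parent, child, nor co-parent of M, so it does not belong.

K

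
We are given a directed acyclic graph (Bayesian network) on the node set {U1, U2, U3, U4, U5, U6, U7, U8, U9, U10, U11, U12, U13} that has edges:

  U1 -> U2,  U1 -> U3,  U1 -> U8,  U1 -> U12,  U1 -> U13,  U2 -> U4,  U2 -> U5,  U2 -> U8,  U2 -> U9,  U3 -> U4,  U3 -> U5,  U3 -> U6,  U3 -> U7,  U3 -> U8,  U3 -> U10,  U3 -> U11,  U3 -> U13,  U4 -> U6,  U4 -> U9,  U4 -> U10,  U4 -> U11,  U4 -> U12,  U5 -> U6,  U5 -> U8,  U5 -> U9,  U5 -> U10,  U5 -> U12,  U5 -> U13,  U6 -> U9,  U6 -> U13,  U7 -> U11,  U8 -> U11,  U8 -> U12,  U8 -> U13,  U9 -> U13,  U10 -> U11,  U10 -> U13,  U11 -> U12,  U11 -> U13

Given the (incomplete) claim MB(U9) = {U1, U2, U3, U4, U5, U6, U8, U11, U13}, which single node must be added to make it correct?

U10

A node's Markov blanket = Pa ∪ Ch ∪ (parents of Ch other than the node itself).
U9 has parents U2, U4, U5, U6.
U9's children: U13.
Parents of each child, excluding U9:
  U13: U1, U3, U5, U6, U8, U10, U11
MB(U9) = {U1, U2, U3, U4, U5, U6, U8, U10, U11, U13}.
Comparing with the claimed set, U10 is missing.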